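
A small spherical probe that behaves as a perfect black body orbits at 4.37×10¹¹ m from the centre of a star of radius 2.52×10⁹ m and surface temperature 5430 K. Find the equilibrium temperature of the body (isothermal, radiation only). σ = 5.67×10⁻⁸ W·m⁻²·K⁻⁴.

T ≈ 292 K

The star's surface emits σT_*⁴; at distance d the flux is S = σT_*⁴(R_*/d)².
S = 5.67×10⁻⁸·(5430)⁴·(2.52×10⁹/4.37×10¹¹)² = 1639 W/m².
For an isothermal sphere T⁴ = (1−a)S/(4σ) = 7.227×10⁹ K⁴.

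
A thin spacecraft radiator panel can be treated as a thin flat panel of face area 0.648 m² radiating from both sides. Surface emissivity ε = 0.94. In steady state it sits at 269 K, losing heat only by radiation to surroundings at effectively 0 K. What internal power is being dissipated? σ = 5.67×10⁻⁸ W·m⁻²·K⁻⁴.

P ≈ 362 W

Steady state: P = εσA T⁴.
A = 2·0.648 = 1.296 m²; T⁴ = (269)⁴ = 5.236×10⁹ K⁴.
P = 0.94 × 5.67×10⁻⁸ × 1.296 × 5.236×10⁹.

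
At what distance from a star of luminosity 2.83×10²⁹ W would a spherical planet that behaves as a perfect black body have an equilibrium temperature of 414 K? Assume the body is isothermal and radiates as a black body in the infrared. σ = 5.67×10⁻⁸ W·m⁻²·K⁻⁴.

d ≈ 1.84×10¹² m

For an isothermal black-emitting sphere, (1−a)S·πr² = σ·4πr²·T⁴ ⇒ S = 4σT⁴/(1−a).
S = 4·5.67×10⁻⁸·(414)⁴/1.00 = 6663 W/m².
Flux falls as S = L/(4πd²), so d = √(L/(4πS)) = √(2.83×10²⁹/(4π·6663)).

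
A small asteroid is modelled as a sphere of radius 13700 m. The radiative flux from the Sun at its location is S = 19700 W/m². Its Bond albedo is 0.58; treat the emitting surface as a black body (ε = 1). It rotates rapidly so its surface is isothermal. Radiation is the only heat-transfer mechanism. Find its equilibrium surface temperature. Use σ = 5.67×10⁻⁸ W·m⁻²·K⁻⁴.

T ≈ 437 K

At equilibrium, absorbed power = emitted power.
Absorbing cross-section = πr² = 5.896×10⁸ m²; emitting surface = 4πr² = 2.359×10⁹ m² (ratio 4).
(1−a)S·A_cross = εσ·A_surf·T⁴  ⇒  T⁴ = (1−a)S/(4σ).
T⁴ = 0.420·19700/(4·5.67×10⁻⁸) = 3.648×10¹⁰ K⁴.
T = (3.648×10¹⁰)^(1/4).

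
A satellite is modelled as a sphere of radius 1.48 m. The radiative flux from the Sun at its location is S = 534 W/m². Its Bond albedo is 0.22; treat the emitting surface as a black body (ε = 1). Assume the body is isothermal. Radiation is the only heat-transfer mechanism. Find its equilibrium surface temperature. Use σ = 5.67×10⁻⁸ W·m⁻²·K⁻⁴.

At equilibrium, absorbed power = emitted power.
Absorbing cross-section = πr² = 6.881 m²; emitting surface = 4πr² = 27.53 m² (ratio 4).
(1−a)S·A_cross = εσ·A_surf·T⁴  ⇒  T⁴ = (1−a)S/(4σ).
T⁴ = 0.780·534/(4·5.67×10⁻⁸) = 1.837×10⁹ K⁴.
T = (1.837×10⁹)^(1/4).

T ≈ 207 K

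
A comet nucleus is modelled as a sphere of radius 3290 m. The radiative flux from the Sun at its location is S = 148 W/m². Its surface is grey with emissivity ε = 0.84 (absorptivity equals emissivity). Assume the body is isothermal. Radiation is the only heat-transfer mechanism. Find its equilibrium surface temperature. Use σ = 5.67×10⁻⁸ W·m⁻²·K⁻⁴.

T ≈ 160 K

At equilibrium, absorbed power = emitted power.
Absorbing cross-section = πr² = 3.400×10⁷ m²; emitting surface = 4πr² = 1.360×10⁸ m² (ratio 4).
εS·A_cross = εσ·A_surf·T⁴  ⇒  T⁴ = S/(4σ)   (ε cancels).
T⁴ = 148/(4·5.67×10⁻⁸) = 6.526×10⁸ K⁴.
T = (6.526×10⁸)^(1/4).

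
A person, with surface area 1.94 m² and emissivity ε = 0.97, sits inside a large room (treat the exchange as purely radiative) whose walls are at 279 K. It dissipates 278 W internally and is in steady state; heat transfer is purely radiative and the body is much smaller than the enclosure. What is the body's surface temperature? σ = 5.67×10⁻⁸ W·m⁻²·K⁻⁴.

T ≈ 305 K

For a small grey body in a large enclosure, net radiated power = εσA(T⁴ − T_w⁴).
Steady state: P = εσA(T⁴ − T_w⁴) with A = 1.94 m².
T⁴ = P/(εσA) + T_w⁴ = 278/(0.97·5.67×10⁻⁸·1.940) + (279)⁴
    = 2.605×10⁹ + 6.059×10⁹ = 8.665×10⁹ K⁴.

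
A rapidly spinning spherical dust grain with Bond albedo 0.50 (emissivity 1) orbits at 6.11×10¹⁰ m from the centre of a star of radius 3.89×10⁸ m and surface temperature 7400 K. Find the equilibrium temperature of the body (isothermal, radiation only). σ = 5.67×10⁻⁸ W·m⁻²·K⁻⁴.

T ≈ 351 K

The star's surface emits σT_*⁴; at distance d the flux is S = σT_*⁴(R_*/d)².
S = 5.67×10⁻⁸·(7400)⁴·(3.89×10⁸/6.11×10¹⁰)² = 6892 W/m².
For an isothermal sphere T⁴ = (1−a)S/(4σ) = 1.519×10¹⁰ K⁴.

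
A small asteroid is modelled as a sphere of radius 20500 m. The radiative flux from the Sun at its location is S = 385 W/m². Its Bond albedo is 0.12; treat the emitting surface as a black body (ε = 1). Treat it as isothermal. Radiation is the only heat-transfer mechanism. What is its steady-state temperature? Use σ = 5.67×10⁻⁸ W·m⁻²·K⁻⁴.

At equilibrium, absorbed power = emitted power.
Absorbing cross-section = πr² = 1.320×10⁹ m²; emitting surface = 4πr² = 5.281×10⁹ m² (ratio 4).
(1−a)S·A_cross = εσ·A_surf·T⁴  ⇒  T⁴ = (1−a)S/(4σ).
T⁴ = 0.880·385/(4·5.67×10⁻⁸) = 1.494×10⁹ K⁴.
T = (1.494×10⁹)^(1/4).

T ≈ 197 K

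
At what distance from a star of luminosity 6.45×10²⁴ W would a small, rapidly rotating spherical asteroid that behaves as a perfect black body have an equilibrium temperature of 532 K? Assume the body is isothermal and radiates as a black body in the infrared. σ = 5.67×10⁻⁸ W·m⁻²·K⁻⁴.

For an isothermal black-emitting sphere, (1−a)S·πr² = σ·4πr²·T⁴ ⇒ S = 4σT⁴/(1−a).
S = 4·5.67×10⁻⁸·(532)⁴/1.00 = 18170 W/m².
Flux falls as S = L/(4πd²), so d = √(L/(4πS)) = √(6.45×10²⁴/(4π·18170)).

d ≈ 5.32×10⁹ m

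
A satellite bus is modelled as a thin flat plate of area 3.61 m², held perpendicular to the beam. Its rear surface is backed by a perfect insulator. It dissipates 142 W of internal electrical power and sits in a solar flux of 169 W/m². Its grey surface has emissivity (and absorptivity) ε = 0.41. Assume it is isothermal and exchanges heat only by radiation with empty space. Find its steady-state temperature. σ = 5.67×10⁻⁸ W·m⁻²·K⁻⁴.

T ≈ 261 K

At steady state, absorbed solar power + internal power = radiated power.
Absorbed: α·S·A_cross = 0.41·169·3.610 = 250.1 W (cross-section A).
Total input = 250.1 + 142 = 392.1 W.
Radiated: εσ·A_surf·T⁴ with A_surf = A = 3.610 m².
T⁴ = 392.1/(0.41·5.67×10⁻⁸·3.610) = 4.673×10⁹ K⁴.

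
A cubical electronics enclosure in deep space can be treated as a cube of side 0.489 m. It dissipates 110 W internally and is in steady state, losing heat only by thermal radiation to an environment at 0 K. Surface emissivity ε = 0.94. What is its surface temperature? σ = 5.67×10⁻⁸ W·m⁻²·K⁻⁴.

T ≈ 195 K

Steady state: internal power = radiated power, P = εσA T⁴.
Radiating area A = 6L² = 1.435 m².
T⁴ = P/(εσA) = 110/(0.94·5.67×10⁻⁸·1.435) = 1.439×10⁹ K⁴.
T = (1.439×10⁹)^(1/4).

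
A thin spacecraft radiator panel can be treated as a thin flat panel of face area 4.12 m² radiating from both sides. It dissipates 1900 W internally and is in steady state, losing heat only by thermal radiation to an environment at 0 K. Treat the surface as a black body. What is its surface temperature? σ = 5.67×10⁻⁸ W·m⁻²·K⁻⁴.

T ≈ 253 K

Steady state: internal power = radiated power, P = εσA T⁴.
Radiating area A = 2·4.12 = 8.240 m².
T⁴ = P/(εσA) = 1900/(1.0·5.67×10⁻⁸·8.240) = 4.067×10⁹ K⁴.
T = (4.067×10⁹)^(1/4).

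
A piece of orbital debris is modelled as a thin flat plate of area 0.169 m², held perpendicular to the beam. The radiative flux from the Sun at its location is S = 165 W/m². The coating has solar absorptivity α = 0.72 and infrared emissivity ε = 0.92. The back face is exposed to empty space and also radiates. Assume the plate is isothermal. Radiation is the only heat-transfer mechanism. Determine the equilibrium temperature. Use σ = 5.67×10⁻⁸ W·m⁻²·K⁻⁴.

T ≈ 184 K

At equilibrium, absorbed power = emitted power.
Absorbing cross-section = A = 0.1690 m²; emitting surface = 2A = 0.3380 m² (ratio 2).
αS·A_cross = εσ·A_surf·T⁴  ⇒  T⁴ = αS/(ε·2σ).
T⁴ = 0.720·165/(0.92·2·5.67×10⁻⁸) = 1.139×10⁹ K⁴.
T = (1.139×10⁹)^(1/4).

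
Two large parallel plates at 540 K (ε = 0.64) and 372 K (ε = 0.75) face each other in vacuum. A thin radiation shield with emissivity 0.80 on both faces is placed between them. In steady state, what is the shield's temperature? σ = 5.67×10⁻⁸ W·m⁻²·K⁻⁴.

In steady state the net flux on the hot side equals that on the cold side.
σ(T₁⁴−T_s⁴)/D₁ = σ(T_s⁴−T₂⁴)/D₂, with D₁ = 1/ε₁+1/ε_s−1 = 1.812, D₂ = 1/ε_s+1/ε₂−1 = 1.583.
Solve for T_s⁴: T_s⁴ = (D₂·T₁⁴ + D₁·T₂⁴)/(D₁+D₂) = 4.987×10¹⁰ K⁴.

T_s ≈ 473 K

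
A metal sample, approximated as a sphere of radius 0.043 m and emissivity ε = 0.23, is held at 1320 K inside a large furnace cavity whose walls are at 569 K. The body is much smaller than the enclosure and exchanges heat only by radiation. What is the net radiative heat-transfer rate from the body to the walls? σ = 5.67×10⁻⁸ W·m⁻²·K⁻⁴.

For a small grey body in a large enclosure: P_net = εσA(T_body⁴ − T_wall⁴).
A = 4πr² = 0.02324 m²; T_body⁴ − T_wall⁴ = 3.036×10¹² − 1.048×10¹¹ = 2.931×10¹² K⁴.
|P_net| = 0.23·5.67×10⁻⁸·0.02324·2.931×10¹².

P_net ≈ 888 W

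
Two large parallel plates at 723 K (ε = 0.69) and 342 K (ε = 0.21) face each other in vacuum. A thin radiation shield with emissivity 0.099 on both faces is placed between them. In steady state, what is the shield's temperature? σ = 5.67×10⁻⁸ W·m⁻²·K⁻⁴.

T_s ≈ 634 K

In steady state the net flux on the hot side equals that on the cold side.
σ(T₁⁴−T_s⁴)/D₁ = σ(T_s⁴−T₂⁴)/D₂, with D₁ = 1/ε₁+1/ε_s−1 = 10.55, D₂ = 1/ε_s+1/ε₂−1 = 13.86.
Solve for T_s⁴: T_s⁴ = (D₂·T₁⁴ + D₁·T₂⁴)/(D₁+D₂) = 1.611×10¹¹ K⁴.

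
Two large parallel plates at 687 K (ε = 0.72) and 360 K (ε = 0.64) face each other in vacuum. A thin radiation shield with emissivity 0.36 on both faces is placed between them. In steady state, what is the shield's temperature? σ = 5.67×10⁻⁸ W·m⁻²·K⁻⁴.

In steady state the net flux on the hot side equals that on the cold side.
σ(T₁⁴−T_s⁴)/D₁ = σ(T_s⁴−T₂⁴)/D₂, with D₁ = 1/ε₁+1/ε_s−1 = 3.167, D₂ = 1/ε_s+1/ε₂−1 = 3.340.
Solve for T_s⁴: T_s⁴ = (D₂·T₁⁴ + D₁·T₂⁴)/(D₁+D₂) = 1.225×10¹¹ K⁴.

T_s ≈ 592 K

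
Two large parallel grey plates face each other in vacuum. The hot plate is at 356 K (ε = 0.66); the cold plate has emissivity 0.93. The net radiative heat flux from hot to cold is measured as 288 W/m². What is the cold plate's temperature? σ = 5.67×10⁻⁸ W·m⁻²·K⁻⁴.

T₂ ≈ 299 K

q = σ(T₁⁴ − T₂⁴)/(1/ε₁ + 1/ε₂ − 1); denominator = 1.590.
T₂⁴ = T₁⁴ − q·(1/ε₁+1/ε₂−1)/σ = 1.606×10¹⁰ − 288·1.590/5.67×10⁻⁸
    = 7.984×10⁹ K⁴.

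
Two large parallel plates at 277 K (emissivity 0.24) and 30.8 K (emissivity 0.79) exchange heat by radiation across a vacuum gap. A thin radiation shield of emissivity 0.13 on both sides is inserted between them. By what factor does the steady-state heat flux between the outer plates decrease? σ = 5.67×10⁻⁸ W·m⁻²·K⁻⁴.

factor ≈ 4.25

Without shield: q₀ = σΔ(T⁴)/(1/ε₁+1/ε₂−1) with denominator 4.432.
With shield the two gaps are in series; the resistances add: (1/ε₁+1/ε_s−1)+(1/ε_s+1/ε₂−1) = 10.86+7.958 = 18.82.
Heat-flux ratio q₀/q = 18.82/4.432.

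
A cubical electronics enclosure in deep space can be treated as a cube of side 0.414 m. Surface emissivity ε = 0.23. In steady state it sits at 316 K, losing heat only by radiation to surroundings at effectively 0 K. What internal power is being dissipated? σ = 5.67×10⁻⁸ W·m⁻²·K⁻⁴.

Steady state: P = εσA T⁴.
A = 6L² = 1.028 m²; T⁴ = (316)⁴ = 9.971×10⁹ K⁴.
P = 0.23 × 5.67×10⁻⁸ × 1.028 × 9.971×10⁹.

P ≈ 134 W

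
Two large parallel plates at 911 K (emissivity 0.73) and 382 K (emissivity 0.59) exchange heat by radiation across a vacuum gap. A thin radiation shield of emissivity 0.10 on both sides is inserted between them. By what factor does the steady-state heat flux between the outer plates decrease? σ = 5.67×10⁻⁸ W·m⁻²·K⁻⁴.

Without shield: q₀ = σΔ(T⁴)/(1/ε₁+1/ε₂−1) with denominator 2.065.
With shield the two gaps are in series; the resistances add: (1/ε₁+1/ε_s−1)+(1/ε_s+1/ε₂−1) = 10.37+10.69 = 21.06.
Heat-flux ratio q₀/q = 21.06/2.065.

factor ≈ 10.2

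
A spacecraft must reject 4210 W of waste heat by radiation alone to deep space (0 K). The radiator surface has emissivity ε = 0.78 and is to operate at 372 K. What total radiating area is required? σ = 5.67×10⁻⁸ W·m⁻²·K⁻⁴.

P = εσA T⁴ ⇒ A = P/(εσT⁴).
T⁴ = 1.915×10¹⁰ K⁴.
A = 4210/(0.78 × 5.67×10⁻⁸ × 1.915×10¹⁰).

A ≈ 4.97 m²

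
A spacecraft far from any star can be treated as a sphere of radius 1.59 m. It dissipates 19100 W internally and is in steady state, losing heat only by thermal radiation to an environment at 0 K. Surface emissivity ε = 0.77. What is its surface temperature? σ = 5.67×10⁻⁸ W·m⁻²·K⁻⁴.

Steady state: internal power = radiated power, P = εσA T⁴.
Radiating area A = 4πr² = 31.77 m².
T⁴ = P/(εσA) = 19100/(0.77·5.67×10⁻⁸·31.77) = 1.377×10¹⁰ K⁴.
T = (1.377×10¹⁰)^(1/4).

T ≈ 343 K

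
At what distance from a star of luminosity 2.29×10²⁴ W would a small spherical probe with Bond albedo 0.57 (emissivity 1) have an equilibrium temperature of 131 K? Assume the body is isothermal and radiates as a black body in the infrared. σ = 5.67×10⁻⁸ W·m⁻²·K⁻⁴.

For an isothermal black-emitting sphere, (1−a)S·πr² = σ·4πr²·T⁴ ⇒ S = 4σT⁴/(1−a).
S = 4·5.67×10⁻⁸·(131)⁴/0.430 = 155.3 W/m².
Flux falls as S = L/(4πd²), so d = √(L/(4πS)) = √(2.29×10²⁴/(4π·155.3)).

d ≈ 3.43×10¹⁰ m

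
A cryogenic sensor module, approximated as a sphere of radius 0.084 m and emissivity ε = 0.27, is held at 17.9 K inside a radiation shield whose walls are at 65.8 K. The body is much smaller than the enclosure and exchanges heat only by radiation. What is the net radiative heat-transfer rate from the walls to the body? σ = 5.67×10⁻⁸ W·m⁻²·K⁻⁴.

P_net ≈ 0.0253 W

For a small grey body in a large enclosure: P_net = εσA(T_body⁴ − T_wall⁴).
A = 4πr² = 0.08867 m²; T_body⁴ − T_wall⁴ = 1.027×10⁵ − 1.875×10⁷ = -1.864×10⁷ K⁴.
|P_net| = 0.27·5.67×10⁻⁸·0.08867·1.864×10⁷.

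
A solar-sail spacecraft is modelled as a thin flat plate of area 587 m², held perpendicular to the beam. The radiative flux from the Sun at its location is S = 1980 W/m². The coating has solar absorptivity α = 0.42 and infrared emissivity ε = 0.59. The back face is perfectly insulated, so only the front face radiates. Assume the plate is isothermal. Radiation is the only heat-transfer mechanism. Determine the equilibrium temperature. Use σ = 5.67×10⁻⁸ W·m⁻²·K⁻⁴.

T ≈ 397 K

At equilibrium, absorbed power = emitted power.
Absorbing cross-section = A = 587.0 m²; emitting surface = A = 587.0 m² (ratio 1).
αS·A_cross = εσ·A_surf·T⁴  ⇒  T⁴ = αS/(ε·1σ).
T⁴ = 0.420·1980/(0.59·1·5.67×10⁻⁸) = 2.486×10¹⁰ K⁴.
T = (2.486×10¹⁰)^(1/4).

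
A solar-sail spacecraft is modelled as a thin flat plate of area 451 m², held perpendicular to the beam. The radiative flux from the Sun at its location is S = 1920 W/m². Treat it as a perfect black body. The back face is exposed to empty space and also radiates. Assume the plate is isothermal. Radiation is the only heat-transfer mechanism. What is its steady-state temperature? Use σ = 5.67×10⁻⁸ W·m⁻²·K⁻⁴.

At equilibrium, absorbed power = emitted power.
Absorbing cross-section = A = 451.0 m²; emitting surface = 2A = 902.0 m² (ratio 2).
S·A_cross = εσ·A_surf·T⁴  ⇒  T⁴ = S/(2σ).
T⁴ = 1.00·1920/(2·5.67×10⁻⁸) = 1.693×10¹⁰ K⁴.
T = (1.693×10¹⁰)^(1/4).

T ≈ 361 K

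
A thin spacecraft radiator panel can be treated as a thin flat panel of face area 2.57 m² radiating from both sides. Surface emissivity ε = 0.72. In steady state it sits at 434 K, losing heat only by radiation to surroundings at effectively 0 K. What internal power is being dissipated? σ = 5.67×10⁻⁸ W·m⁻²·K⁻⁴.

P ≈ 7440 W

Steady state: P = εσA T⁴.
A = 2·2.57 = 5.140 m²; T⁴ = (434)⁴ = 3.548×10¹⁰ K⁴.
P = 0.72 × 5.67×10⁻⁸ × 5.140 × 3.548×10¹⁰.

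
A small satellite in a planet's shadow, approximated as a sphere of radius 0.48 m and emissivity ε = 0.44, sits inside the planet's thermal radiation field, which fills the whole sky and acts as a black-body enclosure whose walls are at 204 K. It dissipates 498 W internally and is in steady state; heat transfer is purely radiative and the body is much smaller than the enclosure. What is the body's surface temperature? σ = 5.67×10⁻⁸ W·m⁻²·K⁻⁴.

For a small grey body in a large enclosure, net radiated power = εσA(T⁴ − T_w⁴).
Steady state: P = εσA(T⁴ − T_w⁴) with A = 4πr² = 2.895 m².
T⁴ = P/(εσA) + T_w⁴ = 498/(0.44·5.67×10⁻⁸·2.895) + (204)⁴
    = 6.894×10⁹ + 1.732×10⁹ = 8.626×10⁹ K⁴.

T ≈ 305 K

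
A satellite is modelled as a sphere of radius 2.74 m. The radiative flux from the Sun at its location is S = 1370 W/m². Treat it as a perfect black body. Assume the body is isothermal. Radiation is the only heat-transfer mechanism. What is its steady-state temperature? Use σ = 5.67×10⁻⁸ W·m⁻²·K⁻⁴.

At equilibrium, absorbed power = emitted power.
Absorbing cross-section = πr² = 23.59 m²; emitting surface = 4πr² = 94.34 m² (ratio 4).
S·A_cross = εσ·A_surf·T⁴  ⇒  T⁴ = S/(4σ).
T⁴ = 1.00·1370/(4·5.67×10⁻⁸) = 6.041×10⁹ K⁴.
T = (6.041×10⁹)^(1/4).

T ≈ 279 K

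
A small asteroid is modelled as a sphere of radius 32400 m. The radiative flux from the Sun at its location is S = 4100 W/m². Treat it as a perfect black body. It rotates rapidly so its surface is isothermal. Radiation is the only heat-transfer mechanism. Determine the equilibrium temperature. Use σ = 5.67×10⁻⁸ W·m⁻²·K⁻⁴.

T ≈ 367 K

At equilibrium, absorbed power = emitted power.
Absorbing cross-section = πr² = 3.298×10⁹ m²; emitting surface = 4πr² = 1.319×10¹⁰ m² (ratio 4).
S·A_cross = εσ·A_surf·T⁴  ⇒  T⁴ = S/(4σ).
T⁴ = 1.00·4100/(4·5.67×10⁻⁸) = 1.808×10¹⁰ K⁴.
T = (1.808×10¹⁰)^(1/4).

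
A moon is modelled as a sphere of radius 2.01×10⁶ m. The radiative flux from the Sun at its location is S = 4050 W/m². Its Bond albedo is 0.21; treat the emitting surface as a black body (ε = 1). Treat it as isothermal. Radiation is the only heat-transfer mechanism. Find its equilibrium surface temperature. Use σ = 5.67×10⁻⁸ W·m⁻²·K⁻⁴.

At equilibrium, absorbed power = emitted power.
Absorbing cross-section = πr² = 1.269×10¹³ m²; emitting surface = 4πr² = 5.077×10¹³ m² (ratio 4).
(1−a)S·A_cross = εσ·A_surf·T⁴  ⇒  T⁴ = (1−a)S/(4σ).
T⁴ = 0.790·4050/(4·5.67×10⁻⁸) = 1.411×10¹⁰ K⁴.
T = (1.411×10¹⁰)^(1/4).

T ≈ 345 K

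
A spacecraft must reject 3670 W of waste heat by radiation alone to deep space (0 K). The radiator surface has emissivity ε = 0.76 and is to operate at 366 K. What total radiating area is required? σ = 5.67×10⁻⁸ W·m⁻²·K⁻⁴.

P = εσA T⁴ ⇒ A = P/(εσT⁴).
T⁴ = 1.794×10¹⁰ K⁴.
A = 3670/(0.76 × 5.67×10⁻⁸ × 1.794×10¹⁰).

A ≈ 4.75 m²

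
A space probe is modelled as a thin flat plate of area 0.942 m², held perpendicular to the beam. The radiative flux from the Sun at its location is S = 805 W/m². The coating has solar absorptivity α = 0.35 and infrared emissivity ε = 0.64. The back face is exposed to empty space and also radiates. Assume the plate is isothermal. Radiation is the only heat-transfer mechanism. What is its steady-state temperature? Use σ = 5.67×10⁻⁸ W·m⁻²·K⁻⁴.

T ≈ 250 K

At equilibrium, absorbed power = emitted power.
Absorbing cross-section = A = 0.9420 m²; emitting surface = 2A = 1.884 m² (ratio 2).
αS·A_cross = εσ·A_surf·T⁴  ⇒  T⁴ = αS/(ε·2σ).
T⁴ = 0.350·805/(0.64·2·5.67×10⁻⁸) = 3.882×10⁹ K⁴.
T = (3.882×10⁹)^(1/4).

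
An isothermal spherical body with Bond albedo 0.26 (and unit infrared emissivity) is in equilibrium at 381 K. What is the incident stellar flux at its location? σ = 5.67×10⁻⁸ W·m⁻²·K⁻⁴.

(1−a)S·πr² = σ·4πr²·T⁴ ⇒ S = 4σT⁴/(1−a).
S = 4·5.67×10⁻⁸·2.107×10¹⁰/0.740.

S ≈ 6460 W/m²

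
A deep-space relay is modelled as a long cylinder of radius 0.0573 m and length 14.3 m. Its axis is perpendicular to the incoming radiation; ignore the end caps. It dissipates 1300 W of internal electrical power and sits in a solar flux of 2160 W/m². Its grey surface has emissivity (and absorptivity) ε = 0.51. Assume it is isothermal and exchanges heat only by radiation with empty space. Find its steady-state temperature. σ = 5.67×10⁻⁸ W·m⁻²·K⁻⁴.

T ≈ 380 K

At steady state, absorbed solar power + internal power = radiated power.
Absorbed: α·S·A_cross = 0.51·2160·1.639 = 1805 W (cross-section 2rL).
Total input = 1805 + 1300 = 3105 W.
Radiated: εσ·A_surf·T⁴ with A_surf = 2πrL = 5.148 m².
T⁴ = 3105/(0.51·5.67×10⁻⁸·5.148) = 2.086×10¹⁰ K⁴.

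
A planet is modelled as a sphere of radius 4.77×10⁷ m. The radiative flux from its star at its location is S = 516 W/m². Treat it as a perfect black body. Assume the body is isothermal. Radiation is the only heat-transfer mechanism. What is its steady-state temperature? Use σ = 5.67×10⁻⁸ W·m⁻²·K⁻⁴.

At equilibrium, absorbed power = emitted power.
Absorbing cross-section = πr² = 7.148×10¹⁵ m²; emitting surface = 4πr² = 2.859×10¹⁶ m² (ratio 4).
S·A_cross = εσ·A_surf·T⁴  ⇒  T⁴ = S/(4σ).
T⁴ = 1.00·516/(4·5.67×10⁻⁸) = 2.275×10⁹ K⁴.
T = (2.275×10⁹)^(1/4).

T ≈ 218 K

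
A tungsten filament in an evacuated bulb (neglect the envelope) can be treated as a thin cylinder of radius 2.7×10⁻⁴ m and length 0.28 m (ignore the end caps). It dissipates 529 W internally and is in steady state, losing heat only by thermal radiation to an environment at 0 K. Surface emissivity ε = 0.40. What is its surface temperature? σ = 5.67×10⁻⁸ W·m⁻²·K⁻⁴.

Steady state: internal power = radiated power, P = εσA T⁴.
Radiating area A = 2πrL = 4.750×10⁻⁴ m².
T⁴ = P/(εσA) = 529/(0.40·5.67×10⁻⁸·4.750×10⁻⁴) = 4.910×10¹³ K⁴.
T = (4.910×10¹³)^(1/4).

T ≈ 2650 K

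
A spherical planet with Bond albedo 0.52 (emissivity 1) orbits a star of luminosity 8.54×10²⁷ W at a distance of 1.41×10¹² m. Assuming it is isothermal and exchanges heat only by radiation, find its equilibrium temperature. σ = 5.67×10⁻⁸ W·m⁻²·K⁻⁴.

First find the stellar flux at distance d: S = L/(4πd²) = 8.54×10²⁷/(4π·(1.41×10¹²)²) = 341.8 W/m².
For an isothermal sphere, absorbed (1−a)S·πr² = emitted σ·4πr²·T⁴, so T⁴ = (1−a)S/(4σ).
T⁴ = 0.480·341.8/(4·5.67×10⁻⁸) = 7.234×10⁸ K⁴.

T ≈ 164 K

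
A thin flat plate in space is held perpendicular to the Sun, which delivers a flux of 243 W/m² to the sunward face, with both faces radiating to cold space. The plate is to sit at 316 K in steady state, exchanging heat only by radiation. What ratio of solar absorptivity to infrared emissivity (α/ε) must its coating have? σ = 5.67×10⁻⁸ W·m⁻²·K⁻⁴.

α/ε ≈ 4.65

Balance: αS·A = εσ·2A·T⁴ ⇒ α/ε = 2σT⁴/S.
α/ε = 2·5.67×10⁻⁸·(316)⁴/243 = 2·5.67×10⁻⁸·9.971×10⁹/243.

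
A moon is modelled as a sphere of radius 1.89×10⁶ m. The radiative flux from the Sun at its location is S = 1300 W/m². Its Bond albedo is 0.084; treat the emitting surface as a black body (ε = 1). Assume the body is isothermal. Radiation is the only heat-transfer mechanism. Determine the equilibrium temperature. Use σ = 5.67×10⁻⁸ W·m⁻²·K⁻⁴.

T ≈ 269 K

At equilibrium, absorbed power = emitted power.
Absorbing cross-section = πr² = 1.122×10¹³ m²; emitting surface = 4πr² = 4.489×10¹³ m² (ratio 4).
(1−a)S·A_cross = εσ·A_surf·T⁴  ⇒  T⁴ = (1−a)S/(4σ).
T⁴ = 0.916·1300/(4·5.67×10⁻⁸) = 5.250×10⁹ K⁴.
T = (5.250×10⁹)^(1/4).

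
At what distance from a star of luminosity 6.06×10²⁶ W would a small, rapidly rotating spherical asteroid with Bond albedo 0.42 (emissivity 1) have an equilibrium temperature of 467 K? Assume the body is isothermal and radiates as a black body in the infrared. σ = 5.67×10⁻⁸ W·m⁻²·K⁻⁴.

d ≈ 5.09×10¹⁰ m

For an isothermal black-emitting sphere, (1−a)S·πr² = σ·4πr²·T⁴ ⇒ S = 4σT⁴/(1−a).
S = 4·5.67×10⁻⁸·(467)⁴/0.580 = 18600 W/m².
Flux falls as S = L/(4πd²), so d = √(L/(4πS)) = √(6.06×10²⁶/(4π·18600)).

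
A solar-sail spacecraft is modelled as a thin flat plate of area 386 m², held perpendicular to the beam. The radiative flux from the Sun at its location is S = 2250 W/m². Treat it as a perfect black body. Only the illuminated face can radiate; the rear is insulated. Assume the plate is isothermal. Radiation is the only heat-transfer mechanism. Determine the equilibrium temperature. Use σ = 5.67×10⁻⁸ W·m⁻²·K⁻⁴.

T ≈ 446 K

At equilibrium, absorbed power = emitted power.
Absorbing cross-section = A = 386.0 m²; emitting surface = A = 386.0 m² (ratio 1).
S·A_cross = εσ·A_surf·T⁴  ⇒  T⁴ = S/(1σ).
T⁴ = 1.00·2250/(1·5.67×10⁻⁸) = 3.968×10¹⁰ K⁴.
T = (3.968×10¹⁰)^(1/4).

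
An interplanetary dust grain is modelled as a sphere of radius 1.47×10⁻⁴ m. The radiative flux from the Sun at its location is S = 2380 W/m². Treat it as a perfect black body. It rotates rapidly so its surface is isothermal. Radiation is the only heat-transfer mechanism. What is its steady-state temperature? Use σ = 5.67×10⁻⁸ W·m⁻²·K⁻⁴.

At equilibrium, absorbed power = emitted power.
Absorbing cross-section = πr² = 6.789×10⁻⁸ m²; emitting surface = 4πr² = 2.715×10⁻⁷ m² (ratio 4).
S·A_cross = εσ·A_surf·T⁴  ⇒  T⁴ = S/(4σ).
T⁴ = 1.00·2380/(4·5.67×10⁻⁸) = 1.049×10¹⁰ K⁴.
T = (1.049×10¹⁰)^(1/4).

T ≈ 320 K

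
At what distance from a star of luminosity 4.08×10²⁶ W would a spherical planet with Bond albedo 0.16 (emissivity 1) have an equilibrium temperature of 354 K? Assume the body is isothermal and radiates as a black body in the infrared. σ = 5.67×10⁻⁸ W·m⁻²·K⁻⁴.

For an isothermal black-emitting sphere, (1−a)S·πr² = σ·4πr²·T⁴ ⇒ S = 4σT⁴/(1−a).
S = 4·5.67×10⁻⁸·(354)⁴/0.840 = 4240 W/m².
Flux falls as S = L/(4πd²), so d = √(L/(4πS)) = √(4.08×10²⁶/(4π·4240)).

d ≈ 8.75×10¹⁰ m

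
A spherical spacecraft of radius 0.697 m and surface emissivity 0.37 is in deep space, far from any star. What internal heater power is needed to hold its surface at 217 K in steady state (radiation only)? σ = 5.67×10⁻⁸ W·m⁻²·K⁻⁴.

P = εσ·4πr²·T⁴.
4πr² = 6.105 m²; T⁴ = 2.217×10⁹ K⁴.
P = 0.37·5.67×10⁻⁸·6.105·2.217×10⁹.

P ≈ 284 W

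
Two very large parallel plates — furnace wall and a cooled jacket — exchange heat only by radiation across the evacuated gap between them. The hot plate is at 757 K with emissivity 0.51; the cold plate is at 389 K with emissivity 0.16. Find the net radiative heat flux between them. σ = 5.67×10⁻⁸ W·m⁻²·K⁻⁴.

q ≈ 2400 W/m²

For two infinite grey parallel plates, q = σ(T₁⁴ − T₂⁴)/(1/ε₁ + 1/ε₂ − 1).
T₁⁴ − T₂⁴ = 3.284×10¹¹ − 2.290×10¹⁰ = 3.055×10¹¹ K⁴.
1/ε₁ + 1/ε₂ − 1 = 1.961 + 6.250 − 1 = 7.211.
q = 5.67×10⁻⁸ × 3.055×10¹¹ / 7.211.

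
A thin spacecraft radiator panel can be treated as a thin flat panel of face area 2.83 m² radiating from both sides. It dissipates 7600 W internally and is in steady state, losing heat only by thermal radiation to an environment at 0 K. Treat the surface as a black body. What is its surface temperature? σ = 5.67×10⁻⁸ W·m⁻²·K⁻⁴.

T ≈ 392 K

Steady state: internal power = radiated power, P = εσA T⁴.
Radiating area A = 2·2.83 = 5.660 m².
T⁴ = P/(εσA) = 7600/(1.0·5.67×10⁻⁸·5.660) = 2.368×10¹⁰ K⁴.
T = (2.368×10¹⁰)^(1/4).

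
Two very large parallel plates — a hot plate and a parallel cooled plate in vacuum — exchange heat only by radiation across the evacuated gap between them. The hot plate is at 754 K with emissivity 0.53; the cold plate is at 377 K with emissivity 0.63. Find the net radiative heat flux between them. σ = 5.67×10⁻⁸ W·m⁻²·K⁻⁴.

For two infinite grey parallel plates, q = σ(T₁⁴ − T₂⁴)/(1/ε₁ + 1/ε₂ − 1).
T₁⁴ − T₂⁴ = 3.232×10¹¹ − 2.020×10¹⁰ = 3.030×10¹¹ K⁴.
1/ε₁ + 1/ε₂ − 1 = 1.887 + 1.587 − 1 = 2.474.
q = 5.67×10⁻⁸ × 3.030×10¹¹ / 2.474.

q ≈ 6940 W/m²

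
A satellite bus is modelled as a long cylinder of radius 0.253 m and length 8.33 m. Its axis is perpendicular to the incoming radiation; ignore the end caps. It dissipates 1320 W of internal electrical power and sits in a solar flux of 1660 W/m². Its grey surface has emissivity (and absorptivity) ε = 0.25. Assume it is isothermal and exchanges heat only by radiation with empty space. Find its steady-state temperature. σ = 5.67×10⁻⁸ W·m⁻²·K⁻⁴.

At steady state, absorbed solar power + internal power = radiated power.
Absorbed: α·S·A_cross = 0.25·1660·4.215 = 1749 W (cross-section 2rL).
Total input = 1749 + 1320 = 3069 W.
Radiated: εσ·A_surf·T⁴ with A_surf = 2πrL = 13.24 m².
T⁴ = 3069/(0.25·5.67×10⁻⁸·13.24) = 1.635×10¹⁰ K⁴.

T ≈ 358 K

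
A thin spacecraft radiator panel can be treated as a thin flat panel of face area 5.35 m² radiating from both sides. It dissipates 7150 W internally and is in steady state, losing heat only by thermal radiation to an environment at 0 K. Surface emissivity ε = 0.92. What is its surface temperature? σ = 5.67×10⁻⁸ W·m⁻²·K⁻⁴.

T ≈ 336 K

Steady state: internal power = radiated power, P = εσA T⁴.
Radiating area A = 2·5.35 = 10.70 m².
T⁴ = P/(εσA) = 7150/(0.92·5.67×10⁻⁸·10.70) = 1.281×10¹⁰ K⁴.
T = (1.281×10¹⁰)^(1/4).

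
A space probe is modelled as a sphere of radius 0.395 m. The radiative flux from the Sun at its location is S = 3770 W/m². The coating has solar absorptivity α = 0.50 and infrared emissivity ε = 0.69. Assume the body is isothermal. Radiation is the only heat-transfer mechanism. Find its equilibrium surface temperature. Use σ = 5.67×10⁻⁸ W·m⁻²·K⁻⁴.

T ≈ 331 K

At equilibrium, absorbed power = emitted power.
Absorbing cross-section = πr² = 0.4902 m²; emitting surface = 4πr² = 1.961 m² (ratio 4).
αS·A_cross = εσ·A_surf·T⁴  ⇒  T⁴ = αS/(ε·4σ).
T⁴ = 0.500·3770/(0.69·4·5.67×10⁻⁸) = 1.205×10¹⁰ K⁴.
T = (1.205×10¹⁰)^(1/4).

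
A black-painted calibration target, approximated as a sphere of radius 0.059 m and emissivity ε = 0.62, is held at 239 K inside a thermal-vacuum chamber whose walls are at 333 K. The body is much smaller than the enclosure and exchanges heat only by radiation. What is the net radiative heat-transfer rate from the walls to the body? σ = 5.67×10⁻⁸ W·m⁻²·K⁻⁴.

P_net ≈ 13.9 W

For a small grey body in a large enclosure: P_net = εσA(T_body⁴ − T_wall⁴).
A = 4πr² = 0.04374 m²; T_body⁴ − T_wall⁴ = 3.263×10⁹ − 1.230×10¹⁰ = -9.034×10⁹ K⁴.
|P_net| = 0.62·5.67×10⁻⁸·0.04374·9.034×10⁹.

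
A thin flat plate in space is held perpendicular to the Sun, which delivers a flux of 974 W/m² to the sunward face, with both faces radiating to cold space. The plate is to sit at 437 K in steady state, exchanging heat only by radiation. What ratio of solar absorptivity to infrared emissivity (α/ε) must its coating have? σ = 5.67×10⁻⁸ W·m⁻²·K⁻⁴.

α/ε ≈ 4.25

Balance: αS·A = εσ·2A·T⁴ ⇒ α/ε = 2σT⁴/S.
α/ε = 2·5.67×10⁻⁸·(437)⁴/974 = 2·5.67×10⁻⁸·3.647×10¹⁰/974.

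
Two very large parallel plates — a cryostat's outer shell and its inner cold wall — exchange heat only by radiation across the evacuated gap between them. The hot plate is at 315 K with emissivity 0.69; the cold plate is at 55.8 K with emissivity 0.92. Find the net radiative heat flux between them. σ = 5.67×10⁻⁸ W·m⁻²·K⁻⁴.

For two infinite grey parallel plates, q = σ(T₁⁴ − T₂⁴)/(1/ε₁ + 1/ε₂ − 1).
T₁⁴ − T₂⁴ = 9.846×10⁹ − 9.695×10⁶ = 9.836×10⁹ K⁴.
1/ε₁ + 1/ε₂ − 1 = 1.449 + 1.087 − 1 = 1.536.
q = 5.67×10⁻⁸ × 9.836×10⁹ / 1.536.

q ≈ 363 W/m²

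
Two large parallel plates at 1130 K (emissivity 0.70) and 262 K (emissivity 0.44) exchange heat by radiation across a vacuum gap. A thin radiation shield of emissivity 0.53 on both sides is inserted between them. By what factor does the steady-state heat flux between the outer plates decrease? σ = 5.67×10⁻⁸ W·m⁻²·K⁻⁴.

Without shield: q₀ = σΔ(T⁴)/(1/ε₁+1/ε₂−1) with denominator 2.701.
With shield the two gaps are in series; the resistances add: (1/ε₁+1/ε_s−1)+(1/ε_s+1/ε₂−1) = 2.315+3.160 = 5.475.
Heat-flux ratio q₀/q = 5.475/2.701.

factor ≈ 2.03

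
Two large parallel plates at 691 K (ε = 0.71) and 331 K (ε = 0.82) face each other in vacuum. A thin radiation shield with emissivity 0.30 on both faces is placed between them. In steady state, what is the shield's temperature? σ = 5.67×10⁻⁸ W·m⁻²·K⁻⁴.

In steady state the net flux on the hot side equals that on the cold side.
σ(T₁⁴−T_s⁴)/D₁ = σ(T_s⁴−T₂⁴)/D₂, with D₁ = 1/ε₁+1/ε_s−1 = 3.742, D₂ = 1/ε_s+1/ε₂−1 = 3.553.
Solve for T_s⁴: T_s⁴ = (D₂·T₁⁴ + D₁·T₂⁴)/(D₁+D₂) = 1.172×10¹¹ K⁴.

T_s ≈ 585 K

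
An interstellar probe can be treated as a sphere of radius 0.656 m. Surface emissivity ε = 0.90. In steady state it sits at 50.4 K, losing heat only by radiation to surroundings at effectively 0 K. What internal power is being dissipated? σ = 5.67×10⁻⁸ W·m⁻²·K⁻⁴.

Steady state: P = εσA T⁴.
A = 4πr² = 5.408 m²; T⁴ = (50.4)⁴ = 6.452×10⁶ K⁴.
P = 0.90 × 5.67×10⁻⁸ × 5.408 × 6.452×10⁶.

P ≈ 1.78 W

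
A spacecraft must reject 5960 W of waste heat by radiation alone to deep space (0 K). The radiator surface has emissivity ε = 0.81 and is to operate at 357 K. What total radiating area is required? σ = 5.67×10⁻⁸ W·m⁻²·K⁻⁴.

A ≈ 7.99 m²

P = εσA T⁴ ⇒ A = P/(εσT⁴).
T⁴ = 1.624×10¹⁰ K⁴.
A = 5960/(0.81 × 5.67×10⁻⁸ × 1.624×10¹⁰).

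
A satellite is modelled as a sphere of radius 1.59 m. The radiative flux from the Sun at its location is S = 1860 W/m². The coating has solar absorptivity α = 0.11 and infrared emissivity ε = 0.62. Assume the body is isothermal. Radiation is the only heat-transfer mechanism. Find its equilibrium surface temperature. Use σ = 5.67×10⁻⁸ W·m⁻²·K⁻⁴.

At equilibrium, absorbed power = emitted power.
Absorbing cross-section = πr² = 7.942 m²; emitting surface = 4πr² = 31.77 m² (ratio 4).
αS·A_cross = εσ·A_surf·T⁴  ⇒  T⁴ = αS/(ε·4σ).
T⁴ = 0.110·1860/(0.62·4·5.67×10⁻⁸) = 1.455×10⁹ K⁴.
T = (1.455×10⁹)^(1/4).

T ≈ 195 K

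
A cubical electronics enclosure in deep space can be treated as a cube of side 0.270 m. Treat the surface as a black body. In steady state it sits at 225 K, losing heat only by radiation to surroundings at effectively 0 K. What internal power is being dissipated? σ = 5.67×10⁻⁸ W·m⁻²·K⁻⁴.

Steady state: P = εσA T⁴.
A = 6L² = 0.4374 m²; T⁴ = (225)⁴ = 2.563×10⁹ K⁴.
P = 1.0 × 5.67×10⁻⁸ × 0.4374 × 2.563×10⁹.

P ≈ 63.6 W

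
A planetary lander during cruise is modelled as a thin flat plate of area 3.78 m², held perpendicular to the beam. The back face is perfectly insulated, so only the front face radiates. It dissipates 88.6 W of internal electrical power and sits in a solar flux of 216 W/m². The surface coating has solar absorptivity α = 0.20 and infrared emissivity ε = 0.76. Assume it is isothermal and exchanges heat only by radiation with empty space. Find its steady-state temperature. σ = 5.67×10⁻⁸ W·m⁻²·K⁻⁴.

At steady state, absorbed solar power + internal power = radiated power.
Absorbed: α·S·A_cross = 0.20·216·3.780 = 163.3 W (cross-section A).
Total input = 163.3 + 88.6 = 251.9 W.
Radiated: εσ·A_surf·T⁴ with A_surf = A = 3.780 m².
T⁴ = 251.9/(0.76·5.67×10⁻⁸·3.780) = 1.546×10⁹ K⁴.

T ≈ 198 K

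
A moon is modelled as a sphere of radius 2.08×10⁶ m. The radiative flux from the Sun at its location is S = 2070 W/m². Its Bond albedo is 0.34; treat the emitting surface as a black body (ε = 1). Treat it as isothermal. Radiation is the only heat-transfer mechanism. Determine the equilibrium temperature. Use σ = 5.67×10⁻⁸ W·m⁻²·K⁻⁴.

At equilibrium, absorbed power = emitted power.
Absorbing cross-section = πr² = 1.359×10¹³ m²; emitting surface = 4πr² = 5.437×10¹³ m² (ratio 4).
(1−a)S·A_cross = εσ·A_surf·T⁴  ⇒  T⁴ = (1−a)S/(4σ).
T⁴ = 0.660·2070/(4·5.67×10⁻⁸) = 6.024×10⁹ K⁴.
T = (6.024×10⁹)^(1/4).

T ≈ 279 K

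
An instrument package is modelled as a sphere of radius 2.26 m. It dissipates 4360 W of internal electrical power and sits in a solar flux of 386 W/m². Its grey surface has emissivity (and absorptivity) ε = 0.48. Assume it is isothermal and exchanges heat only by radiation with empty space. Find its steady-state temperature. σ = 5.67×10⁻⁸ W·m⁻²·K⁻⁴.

At steady state, absorbed solar power + internal power = radiated power.
Absorbed: α·S·A_cross = 0.48·386·16.05 = 2973 W (cross-section πr²).
Total input = 2973 + 4360 = 7333 W.
Radiated: εσ·A_surf·T⁴ with A_surf = 4πr² = 64.18 m².
T⁴ = 7333/(0.48·5.67×10⁻⁸·64.18) = 4.198×10⁹ K⁴.

T ≈ 255 K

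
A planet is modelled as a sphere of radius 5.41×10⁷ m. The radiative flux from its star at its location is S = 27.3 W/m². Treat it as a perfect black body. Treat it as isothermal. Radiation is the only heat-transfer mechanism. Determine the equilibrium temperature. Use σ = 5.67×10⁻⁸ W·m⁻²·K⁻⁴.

At equilibrium, absorbed power = emitted power.
Absorbing cross-section = πr² = 9.195×10¹⁵ m²; emitting surface = 4πr² = 3.678×10¹⁶ m² (ratio 4).
S·A_cross = εσ·A_surf·T⁴  ⇒  T⁴ = S/(4σ).
T⁴ = 1.00·27.3/(4·5.67×10⁻⁸) = 1.204×10⁸ K⁴.
T = (1.204×10⁸)^(1/4).

T ≈ 105 K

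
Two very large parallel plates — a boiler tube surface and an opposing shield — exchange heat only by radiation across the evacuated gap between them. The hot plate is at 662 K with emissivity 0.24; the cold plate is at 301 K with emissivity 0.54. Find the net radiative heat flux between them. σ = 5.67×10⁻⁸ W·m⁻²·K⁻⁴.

q ≈ 2080 W/m²

For two infinite grey parallel plates, q = σ(T₁⁴ − T₂⁴)/(1/ε₁ + 1/ε₂ − 1).
T₁⁴ − T₂⁴ = 1.921×10¹¹ − 8.209×10⁹ = 1.838×10¹¹ K⁴.
1/ε₁ + 1/ε₂ − 1 = 4.167 + 1.852 − 1 = 5.019.
q = 5.67×10⁻⁸ × 1.838×10¹¹ / 5.019.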